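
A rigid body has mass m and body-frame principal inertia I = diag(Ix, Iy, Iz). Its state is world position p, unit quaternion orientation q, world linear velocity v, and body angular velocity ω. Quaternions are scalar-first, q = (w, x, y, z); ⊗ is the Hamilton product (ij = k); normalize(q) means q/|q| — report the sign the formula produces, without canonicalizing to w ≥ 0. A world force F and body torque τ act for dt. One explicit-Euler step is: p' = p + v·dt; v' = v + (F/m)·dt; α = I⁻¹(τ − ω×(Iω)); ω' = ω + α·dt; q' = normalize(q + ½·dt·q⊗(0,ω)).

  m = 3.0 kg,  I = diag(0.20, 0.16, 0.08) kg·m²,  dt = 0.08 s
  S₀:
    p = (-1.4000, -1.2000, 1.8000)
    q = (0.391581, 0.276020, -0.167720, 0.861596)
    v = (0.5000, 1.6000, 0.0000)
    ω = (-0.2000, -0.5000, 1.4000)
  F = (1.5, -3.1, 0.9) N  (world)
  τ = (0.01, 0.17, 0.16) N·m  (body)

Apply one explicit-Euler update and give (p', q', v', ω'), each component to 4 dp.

p' = (-1.3600, -1.0720, 1.8000)
q' = (0.3416, 0.2802, -0.1975, 0.8751)
v' = (0.5400, 1.5173, 0.0240)
ω' = (-0.2184, -0.3982, 1.5640)

angular accel α = (-0.2300, 1.2725, 2.0500)
ω + α·dt = (-0.2184, -0.3982, 1.5640)
2q̇ = q⊗(0,ω) = (-1.2348904, 0.1176738, -0.7545377, 0.3766594)
q' = normalize(q + ½dt·q⊗(0,ω)) = (0.3416, 0.2802, -0.1975, 0.8751)
a = (0.5000, -1.0333, 0.3000)
p' = p + v·dt = (-1.3600, -1.0720, 1.8000)
v + (F/m)dt = (0.5400, 1.5173, 0.0240)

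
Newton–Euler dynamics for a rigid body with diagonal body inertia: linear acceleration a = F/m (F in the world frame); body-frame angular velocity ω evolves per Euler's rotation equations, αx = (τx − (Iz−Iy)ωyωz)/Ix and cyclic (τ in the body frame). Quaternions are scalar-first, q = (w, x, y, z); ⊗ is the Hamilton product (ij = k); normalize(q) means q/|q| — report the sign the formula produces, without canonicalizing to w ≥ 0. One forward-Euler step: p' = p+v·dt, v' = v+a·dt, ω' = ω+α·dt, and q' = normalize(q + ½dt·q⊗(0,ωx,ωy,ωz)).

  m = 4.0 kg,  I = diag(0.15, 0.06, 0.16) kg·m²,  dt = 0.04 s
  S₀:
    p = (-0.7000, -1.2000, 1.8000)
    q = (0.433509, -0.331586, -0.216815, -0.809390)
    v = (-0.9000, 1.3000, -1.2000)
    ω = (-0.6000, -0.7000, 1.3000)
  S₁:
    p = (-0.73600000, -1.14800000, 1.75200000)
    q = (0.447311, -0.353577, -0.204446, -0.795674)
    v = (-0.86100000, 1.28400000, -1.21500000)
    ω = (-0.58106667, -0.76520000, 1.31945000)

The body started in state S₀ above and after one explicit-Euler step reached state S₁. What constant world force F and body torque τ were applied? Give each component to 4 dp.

F = (3.9000, -1.6000, -1.5000)
τ = (-0.0200, -0.0900, 0.0400)

Δv = v₁−v₀ = (0.03900000, -0.01600000, -0.01500000)
m·(v₁−v₀)/dt = (3.9000, -1.6000, -1.5000)
ω₁ − ω₀ = (0.01893333, -0.06520000, 0.01945000)
precession coupling = (-0.0910, 0.0078, -0.0378)
τ = I·(Δω/dt) + ω₀×(Iω₀) = (-0.0200, -0.0900, 0.0400)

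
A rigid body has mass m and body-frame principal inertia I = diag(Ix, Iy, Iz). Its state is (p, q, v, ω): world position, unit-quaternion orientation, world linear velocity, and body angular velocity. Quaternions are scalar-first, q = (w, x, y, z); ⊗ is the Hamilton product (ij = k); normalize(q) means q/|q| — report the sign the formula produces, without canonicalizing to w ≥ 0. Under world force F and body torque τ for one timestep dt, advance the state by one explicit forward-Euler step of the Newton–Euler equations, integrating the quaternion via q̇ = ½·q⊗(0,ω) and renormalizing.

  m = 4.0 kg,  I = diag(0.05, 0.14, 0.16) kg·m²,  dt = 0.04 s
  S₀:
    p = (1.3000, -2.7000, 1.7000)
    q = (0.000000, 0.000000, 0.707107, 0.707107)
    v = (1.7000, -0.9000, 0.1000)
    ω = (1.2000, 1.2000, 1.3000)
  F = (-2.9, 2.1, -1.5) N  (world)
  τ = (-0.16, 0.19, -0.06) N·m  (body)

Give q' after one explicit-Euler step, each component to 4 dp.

q⊗(0,ω) = (-1.7677675, 0.0707107, 0.8485284, -0.8485284)
q + ½dt·q⊗(0,ω), renormalized = (-0.0353, 0.0014, 0.7234, 0.6895)

q' = (-0.0353, 0.0014, 0.7234, 0.6895)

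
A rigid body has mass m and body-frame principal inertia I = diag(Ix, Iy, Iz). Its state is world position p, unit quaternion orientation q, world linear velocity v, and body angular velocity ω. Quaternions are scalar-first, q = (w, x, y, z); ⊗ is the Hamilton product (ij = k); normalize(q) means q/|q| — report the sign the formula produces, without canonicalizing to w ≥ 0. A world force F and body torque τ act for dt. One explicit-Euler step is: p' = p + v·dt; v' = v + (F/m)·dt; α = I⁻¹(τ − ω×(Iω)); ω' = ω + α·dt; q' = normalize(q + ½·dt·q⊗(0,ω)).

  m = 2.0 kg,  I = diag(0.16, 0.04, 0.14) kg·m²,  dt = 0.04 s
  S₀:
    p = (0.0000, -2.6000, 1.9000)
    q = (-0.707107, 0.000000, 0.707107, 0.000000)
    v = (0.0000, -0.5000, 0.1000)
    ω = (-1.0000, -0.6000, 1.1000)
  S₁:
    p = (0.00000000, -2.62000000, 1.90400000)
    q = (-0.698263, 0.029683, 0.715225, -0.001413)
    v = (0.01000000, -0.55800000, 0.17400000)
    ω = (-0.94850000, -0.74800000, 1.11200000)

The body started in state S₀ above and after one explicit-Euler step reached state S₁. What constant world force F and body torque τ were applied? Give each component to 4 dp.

F = (0.5000, -2.9000, 3.7000)
τ = (0.1400, -0.1700, -0.0300)

Δω = ω₁−ω₀ = (0.05150000, -0.14800000, 0.01200000)
ω₀×(Iω₀) = (-0.0660, -0.0220, -0.0720)
τ = I·(Δω/dt) + ω₀×(Iω₀) = (0.1400, -0.1700, -0.0300)
v₁ − v₀ = (0.01000000, -0.05800000, 0.07400000)
m·(v₁−v₀)/dt = (0.5000, -2.9000, 3.7000)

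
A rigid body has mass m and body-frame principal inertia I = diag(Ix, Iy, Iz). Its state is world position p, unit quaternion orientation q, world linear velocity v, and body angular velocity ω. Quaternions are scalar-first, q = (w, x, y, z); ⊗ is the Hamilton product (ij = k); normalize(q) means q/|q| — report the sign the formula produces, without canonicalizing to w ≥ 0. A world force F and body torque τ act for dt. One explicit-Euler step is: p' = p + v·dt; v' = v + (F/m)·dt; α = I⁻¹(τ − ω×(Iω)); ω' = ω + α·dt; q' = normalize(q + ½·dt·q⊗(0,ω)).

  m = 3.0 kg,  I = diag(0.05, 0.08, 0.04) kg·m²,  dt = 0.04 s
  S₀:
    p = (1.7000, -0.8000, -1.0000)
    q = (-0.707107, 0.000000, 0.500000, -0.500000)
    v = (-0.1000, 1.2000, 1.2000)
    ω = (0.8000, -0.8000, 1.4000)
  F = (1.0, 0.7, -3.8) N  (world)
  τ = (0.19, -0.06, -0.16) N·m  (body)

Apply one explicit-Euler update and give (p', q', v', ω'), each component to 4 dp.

gyro term ω×Iω = (0.0448, 0.0112, -0.0192)
α = I⁻¹(τ − ω×Iω) = (2.9040, -0.8900, -3.5200)
new body rate ω' = (0.9162, -0.8356, 1.2592)
2q̇ = q⊗(0,ω) = (1.1000000, -0.2656856, 0.1656856, -1.3899498)
q + ½dt·q⊗(0,ω), renormalized = (-0.6847, -0.0053, 0.5030, -0.5275)
a = (0.3333, 0.2333, -1.2667)
p + v·dt = (1.6960, -0.7520, -0.9520)
new velocity v' = (-0.0867, 1.2093, 1.1493)

p' = (1.6960, -0.7520, -0.9520)
q' = (-0.6847, -0.0053, 0.5030, -0.5275)
v' = (-0.0867, 1.2093, 1.1493)
ω' = (0.9162, -0.8356, 1.2592)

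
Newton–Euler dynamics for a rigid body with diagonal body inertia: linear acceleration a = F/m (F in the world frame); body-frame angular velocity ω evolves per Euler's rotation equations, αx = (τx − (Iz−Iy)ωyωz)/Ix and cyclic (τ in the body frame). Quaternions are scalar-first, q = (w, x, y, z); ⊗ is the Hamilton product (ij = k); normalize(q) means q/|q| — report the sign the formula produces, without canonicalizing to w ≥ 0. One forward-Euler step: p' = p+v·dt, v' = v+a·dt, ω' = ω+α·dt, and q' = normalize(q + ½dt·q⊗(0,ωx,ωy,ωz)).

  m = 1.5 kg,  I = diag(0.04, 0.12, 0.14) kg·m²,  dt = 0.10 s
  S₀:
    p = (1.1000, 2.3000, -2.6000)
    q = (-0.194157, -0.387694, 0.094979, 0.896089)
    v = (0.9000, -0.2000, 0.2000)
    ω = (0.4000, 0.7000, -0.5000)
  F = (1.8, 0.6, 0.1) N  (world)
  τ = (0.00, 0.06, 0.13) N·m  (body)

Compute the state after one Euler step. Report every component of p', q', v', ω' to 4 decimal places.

p' = (1.1900, 2.2800, -2.5800)
q' = (-0.1671, -0.4248, 0.0963, 0.8845)
v' = (1.0200, -0.1600, 0.2067)
ω' = (0.4175, 0.7333, -0.4231)

gyro term ω×Iω = (-0.0070, 0.0200, 0.0224)
α = I⁻¹(τ − ω×Iω) = (0.1750, 0.3333, 0.7686)
ω + α·dt = (0.4175, 0.7333, -0.4231)
q⊗(0,ω) = (0.5366368, -0.7524146, 0.0286787, -0.2122989)
q + ½dt·q⊗(0,ω), renormalized = (-0.1671, -0.4248, 0.0963, 0.8845)
p' = p + v·dt = (1.1900, 2.2800, -2.5800)
v + (F/m)dt = (1.0200, -0.1600, 0.2067)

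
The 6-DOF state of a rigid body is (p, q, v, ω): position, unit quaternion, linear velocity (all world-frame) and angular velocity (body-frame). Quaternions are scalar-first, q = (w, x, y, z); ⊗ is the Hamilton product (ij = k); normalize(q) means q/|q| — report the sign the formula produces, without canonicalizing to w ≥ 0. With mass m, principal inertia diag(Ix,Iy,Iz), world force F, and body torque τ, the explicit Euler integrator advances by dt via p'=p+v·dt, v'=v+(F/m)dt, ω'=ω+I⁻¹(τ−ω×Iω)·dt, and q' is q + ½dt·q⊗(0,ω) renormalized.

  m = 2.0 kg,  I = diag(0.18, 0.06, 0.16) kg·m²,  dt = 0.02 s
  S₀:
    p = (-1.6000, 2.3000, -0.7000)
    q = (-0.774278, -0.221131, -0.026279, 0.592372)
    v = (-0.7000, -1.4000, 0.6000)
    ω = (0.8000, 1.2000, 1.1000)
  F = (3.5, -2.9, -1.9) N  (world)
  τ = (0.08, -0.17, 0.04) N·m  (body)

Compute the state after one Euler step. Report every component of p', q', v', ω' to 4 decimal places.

p' = (-1.6140, 2.2720, -0.6880)
q' = (-0.7786, -0.2347, -0.0284, 0.5813)
v' = (-0.6650, -1.4290, 0.5810)
ω' = (0.7942, 1.1375, 1.1194)

linear accel F/m = (1.7500, -1.4500, -0.9500)
p' = p + v·dt = (-1.6140, 2.2720, -0.6880)
v' = v + a·dt = (-0.6650, -1.4290, 0.5810)
α = I⁻¹(τ − ω×Iω) = (-0.2889, -3.1267, 0.9700)
ω' = ω + α·dt = (0.7942, 1.1375, 1.1194)
2q̇ = q⊗(0,ω) = (-0.4431696, -1.3591757, -0.2119919, -1.0960398)
updated quaternion q' = (-0.7786, -0.2347, -0.0284, 0.5813)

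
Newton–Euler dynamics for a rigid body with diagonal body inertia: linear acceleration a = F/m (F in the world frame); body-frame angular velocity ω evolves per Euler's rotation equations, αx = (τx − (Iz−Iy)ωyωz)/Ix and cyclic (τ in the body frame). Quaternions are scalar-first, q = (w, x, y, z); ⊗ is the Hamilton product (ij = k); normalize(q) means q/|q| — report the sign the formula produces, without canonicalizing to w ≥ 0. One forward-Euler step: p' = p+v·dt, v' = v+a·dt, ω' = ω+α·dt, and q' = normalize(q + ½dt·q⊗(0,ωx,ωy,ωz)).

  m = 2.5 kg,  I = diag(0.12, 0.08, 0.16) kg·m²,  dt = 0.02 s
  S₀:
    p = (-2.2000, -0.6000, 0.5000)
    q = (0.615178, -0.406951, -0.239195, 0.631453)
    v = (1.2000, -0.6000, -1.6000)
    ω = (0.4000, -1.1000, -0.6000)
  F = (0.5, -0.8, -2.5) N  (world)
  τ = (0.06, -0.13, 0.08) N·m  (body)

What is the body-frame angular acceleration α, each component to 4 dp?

α = (0.0600, -1.7450, 0.3900)

gyro term ω×Iω = (0.0528, 0.0096, 0.0176)
α = I⁻¹(τ − ω×Iω) = (0.0600, -1.7450, 0.3900)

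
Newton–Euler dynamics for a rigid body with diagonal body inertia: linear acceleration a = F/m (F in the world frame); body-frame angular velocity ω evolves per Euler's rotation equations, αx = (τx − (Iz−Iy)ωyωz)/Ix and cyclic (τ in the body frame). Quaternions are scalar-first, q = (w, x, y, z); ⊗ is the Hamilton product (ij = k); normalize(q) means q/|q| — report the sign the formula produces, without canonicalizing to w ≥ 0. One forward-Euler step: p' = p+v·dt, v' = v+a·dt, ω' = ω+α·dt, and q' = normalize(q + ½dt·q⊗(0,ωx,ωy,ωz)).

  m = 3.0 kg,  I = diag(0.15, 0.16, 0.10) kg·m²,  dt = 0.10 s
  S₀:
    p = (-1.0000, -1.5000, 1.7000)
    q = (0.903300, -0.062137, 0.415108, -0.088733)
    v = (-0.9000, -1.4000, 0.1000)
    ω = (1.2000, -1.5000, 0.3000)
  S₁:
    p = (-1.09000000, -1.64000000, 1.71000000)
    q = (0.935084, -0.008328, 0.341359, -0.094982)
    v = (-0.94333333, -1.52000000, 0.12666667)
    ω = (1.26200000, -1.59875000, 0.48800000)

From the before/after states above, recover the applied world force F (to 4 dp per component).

F = (-1.3000, -3.6000, 0.8000)

v₁ − v₀ = (-0.04333333, -0.12000000, 0.02666667)
applied force F = (-1.3000, -3.6000, 0.8000)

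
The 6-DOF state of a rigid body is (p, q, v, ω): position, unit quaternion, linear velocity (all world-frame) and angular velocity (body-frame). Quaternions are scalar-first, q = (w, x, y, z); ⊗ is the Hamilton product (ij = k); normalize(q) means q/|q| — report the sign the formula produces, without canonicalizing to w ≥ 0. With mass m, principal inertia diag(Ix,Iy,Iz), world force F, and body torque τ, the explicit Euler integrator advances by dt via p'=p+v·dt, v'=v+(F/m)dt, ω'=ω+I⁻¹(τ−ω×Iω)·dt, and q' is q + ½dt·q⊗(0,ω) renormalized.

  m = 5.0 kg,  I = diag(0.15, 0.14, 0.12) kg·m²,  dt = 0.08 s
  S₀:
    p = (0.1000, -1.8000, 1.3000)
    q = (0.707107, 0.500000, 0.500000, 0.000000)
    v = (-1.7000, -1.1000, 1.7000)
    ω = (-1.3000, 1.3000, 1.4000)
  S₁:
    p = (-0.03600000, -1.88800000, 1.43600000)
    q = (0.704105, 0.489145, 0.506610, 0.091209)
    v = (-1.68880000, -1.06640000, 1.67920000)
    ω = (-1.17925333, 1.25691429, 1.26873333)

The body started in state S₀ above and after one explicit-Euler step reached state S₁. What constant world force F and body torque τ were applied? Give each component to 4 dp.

v₁ − v₀ = (0.01120000, 0.03360000, -0.02080000)
F = m·Δv/dt = (0.7000, 2.1000, -1.3000)
ω₁ − ω₀ = (0.12074667, -0.04308571, -0.13126667)
gyro term ω₀×Iω₀ = (-0.0364, -0.0546, 0.0169)
I·α + gyro = (0.1900, -0.1300, -0.1800)

F = (0.7000, 2.1000, -1.3000)
τ = (0.1900, -0.1300, -0.1800)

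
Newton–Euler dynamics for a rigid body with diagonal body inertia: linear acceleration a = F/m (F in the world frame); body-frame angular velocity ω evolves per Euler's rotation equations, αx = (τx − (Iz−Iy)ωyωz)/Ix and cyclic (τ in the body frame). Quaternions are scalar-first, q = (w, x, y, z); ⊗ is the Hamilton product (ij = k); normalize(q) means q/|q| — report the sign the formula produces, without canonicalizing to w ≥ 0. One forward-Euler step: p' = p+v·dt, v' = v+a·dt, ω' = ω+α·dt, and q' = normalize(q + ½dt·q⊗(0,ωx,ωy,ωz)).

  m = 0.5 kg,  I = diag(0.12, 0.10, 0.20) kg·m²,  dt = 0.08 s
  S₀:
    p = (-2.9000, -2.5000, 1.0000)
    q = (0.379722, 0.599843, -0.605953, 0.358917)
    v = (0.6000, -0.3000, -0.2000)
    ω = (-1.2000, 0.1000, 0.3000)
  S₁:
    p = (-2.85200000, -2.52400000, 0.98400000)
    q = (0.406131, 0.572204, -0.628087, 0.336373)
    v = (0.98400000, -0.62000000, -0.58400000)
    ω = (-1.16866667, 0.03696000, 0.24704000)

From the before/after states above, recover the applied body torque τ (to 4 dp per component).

τ = (0.0500, -0.0500, -0.1300)

ω₁ − ω₀ = (0.03133333, -0.06304000, -0.05296000)
gyro term ω₀×Iω₀ = (0.0030, 0.0288, 0.0024)
τ = I·(Δω/dt) + ω₀×(Iω₀) = (0.0500, -0.0500, -0.1300)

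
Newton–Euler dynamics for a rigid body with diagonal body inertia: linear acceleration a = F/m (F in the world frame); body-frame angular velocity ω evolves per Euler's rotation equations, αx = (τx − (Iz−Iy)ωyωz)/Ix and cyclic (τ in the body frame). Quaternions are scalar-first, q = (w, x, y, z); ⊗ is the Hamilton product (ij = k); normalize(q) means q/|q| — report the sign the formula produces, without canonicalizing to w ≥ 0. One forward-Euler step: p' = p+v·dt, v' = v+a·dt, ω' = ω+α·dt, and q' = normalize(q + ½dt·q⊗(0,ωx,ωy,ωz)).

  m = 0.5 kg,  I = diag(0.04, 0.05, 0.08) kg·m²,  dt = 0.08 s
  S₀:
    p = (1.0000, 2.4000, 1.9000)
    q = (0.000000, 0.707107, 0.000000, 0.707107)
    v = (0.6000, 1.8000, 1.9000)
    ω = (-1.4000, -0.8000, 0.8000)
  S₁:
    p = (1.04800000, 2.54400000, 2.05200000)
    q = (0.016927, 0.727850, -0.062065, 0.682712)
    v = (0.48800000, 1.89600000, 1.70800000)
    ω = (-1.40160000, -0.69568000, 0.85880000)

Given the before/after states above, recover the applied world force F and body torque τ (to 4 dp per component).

F = (-0.7000, 0.6000, -1.2000)
τ = (-0.0200, 0.1100, 0.0700)

velocity change Δv = (-0.11200000, 0.09600000, -0.19200000)
m·(v₁−v₀)/dt = (-0.7000, 0.6000, -1.2000)
rate change Δω = (-0.00160000, 0.10432000, 0.05880000)
applied torque τ = (-0.0200, 0.1100, 0.0700)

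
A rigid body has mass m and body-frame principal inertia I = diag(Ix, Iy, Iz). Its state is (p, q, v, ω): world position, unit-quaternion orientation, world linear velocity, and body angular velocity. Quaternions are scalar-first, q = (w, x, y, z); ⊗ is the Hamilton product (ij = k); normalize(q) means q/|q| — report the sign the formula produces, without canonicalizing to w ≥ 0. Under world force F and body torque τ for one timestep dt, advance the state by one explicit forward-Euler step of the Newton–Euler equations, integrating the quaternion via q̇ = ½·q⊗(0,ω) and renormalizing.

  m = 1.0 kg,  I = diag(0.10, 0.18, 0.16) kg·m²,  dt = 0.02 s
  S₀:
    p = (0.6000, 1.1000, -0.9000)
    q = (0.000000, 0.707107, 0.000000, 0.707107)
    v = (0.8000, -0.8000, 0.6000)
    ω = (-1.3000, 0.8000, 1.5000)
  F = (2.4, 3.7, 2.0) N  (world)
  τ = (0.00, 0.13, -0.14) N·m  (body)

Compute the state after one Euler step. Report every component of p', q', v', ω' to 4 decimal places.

p' = (0.6160, 1.0840, -0.8880)
q' = (-0.0014, 0.7013, -0.0198, 0.7126)
v' = (0.8480, -0.7260, 0.6400)
ω' = (-1.2952, 0.8014, 1.4929)

(τ − ω×Iω)/I = (0.2400, 0.0722, -0.3550)
new body rate ω' = (-1.2952, 0.8014, 1.4929)
Hamilton product q⊗(0,ω) = (-0.1414214, -0.5656856, -1.9798996, 0.5656856)
q + ½dt·q⊗(0,ω), renormalized = (-0.0014, 0.7013, -0.0198, 0.7126)
linear accel F/m = (2.4000, 3.7000, 2.0000)
p + v·dt = (0.6160, 1.0840, -0.8880)
v + (F/m)dt = (0.8480, -0.7260, 0.6400)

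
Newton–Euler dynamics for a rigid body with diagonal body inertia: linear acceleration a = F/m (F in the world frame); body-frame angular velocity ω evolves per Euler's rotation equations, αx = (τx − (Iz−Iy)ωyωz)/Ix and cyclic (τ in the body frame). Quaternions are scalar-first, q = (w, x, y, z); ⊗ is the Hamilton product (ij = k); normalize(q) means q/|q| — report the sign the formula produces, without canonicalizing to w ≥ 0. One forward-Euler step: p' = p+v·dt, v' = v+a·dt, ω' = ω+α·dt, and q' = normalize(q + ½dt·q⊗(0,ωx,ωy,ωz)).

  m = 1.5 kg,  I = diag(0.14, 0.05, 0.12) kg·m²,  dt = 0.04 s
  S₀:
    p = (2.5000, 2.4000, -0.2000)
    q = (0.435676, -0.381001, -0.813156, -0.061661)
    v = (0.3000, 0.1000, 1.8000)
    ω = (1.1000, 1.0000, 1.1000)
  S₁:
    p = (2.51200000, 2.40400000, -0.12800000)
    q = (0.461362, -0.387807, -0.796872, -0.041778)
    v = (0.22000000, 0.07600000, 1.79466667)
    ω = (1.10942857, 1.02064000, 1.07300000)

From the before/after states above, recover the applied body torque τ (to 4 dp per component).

rate change Δω = (0.00942857, 0.02064000, -0.02700000)
I·α + gyro = (0.1100, 0.0500, -0.1800)

τ = (0.1100, 0.0500, -0.1800)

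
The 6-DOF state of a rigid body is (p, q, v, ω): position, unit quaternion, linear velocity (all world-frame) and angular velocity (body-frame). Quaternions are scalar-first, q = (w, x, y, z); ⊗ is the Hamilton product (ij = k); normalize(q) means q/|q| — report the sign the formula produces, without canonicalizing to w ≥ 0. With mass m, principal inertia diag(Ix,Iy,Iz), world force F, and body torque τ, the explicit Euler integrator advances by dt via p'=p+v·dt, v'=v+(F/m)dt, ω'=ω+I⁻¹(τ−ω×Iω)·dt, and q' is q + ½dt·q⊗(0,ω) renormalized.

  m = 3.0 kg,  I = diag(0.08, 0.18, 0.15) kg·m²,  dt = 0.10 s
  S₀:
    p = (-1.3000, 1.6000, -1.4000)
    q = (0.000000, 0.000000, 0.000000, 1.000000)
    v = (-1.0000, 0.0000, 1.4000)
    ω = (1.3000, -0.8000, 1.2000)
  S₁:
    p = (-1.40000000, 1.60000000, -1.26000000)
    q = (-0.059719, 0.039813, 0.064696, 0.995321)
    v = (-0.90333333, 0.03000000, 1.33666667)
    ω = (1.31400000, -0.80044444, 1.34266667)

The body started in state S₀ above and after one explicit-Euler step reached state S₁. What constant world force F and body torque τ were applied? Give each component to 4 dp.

ω₁ − ω₀ = (0.01400000, -0.00044444, 0.14266667)
τ = I·(Δω/dt) + ω₀×(Iω₀) = (0.0400, -0.1100, 0.1100)
Δv = v₁−v₀ = (0.09666667, 0.03000000, -0.06333333)
m·(v₁−v₀)/dt = (2.9000, 0.9000, -1.9000)

F = (2.9000, 0.9000, -1.9000)
τ = (0.0400, -0.1100, 0.1100)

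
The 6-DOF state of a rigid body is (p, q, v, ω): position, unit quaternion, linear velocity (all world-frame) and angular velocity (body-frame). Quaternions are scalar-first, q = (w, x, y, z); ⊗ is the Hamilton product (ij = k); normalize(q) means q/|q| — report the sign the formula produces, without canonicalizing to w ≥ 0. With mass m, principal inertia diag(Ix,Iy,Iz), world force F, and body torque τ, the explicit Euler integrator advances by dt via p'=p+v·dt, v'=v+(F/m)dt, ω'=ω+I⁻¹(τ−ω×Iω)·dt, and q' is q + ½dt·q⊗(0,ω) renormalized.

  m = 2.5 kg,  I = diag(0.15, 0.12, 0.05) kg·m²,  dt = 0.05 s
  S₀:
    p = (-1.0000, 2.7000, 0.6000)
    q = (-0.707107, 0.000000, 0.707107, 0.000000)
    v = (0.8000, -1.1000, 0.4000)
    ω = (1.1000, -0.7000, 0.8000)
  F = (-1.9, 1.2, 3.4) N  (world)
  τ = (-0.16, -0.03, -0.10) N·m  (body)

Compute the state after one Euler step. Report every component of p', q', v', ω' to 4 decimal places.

p' = (-0.9600, 2.6450, 0.6200)
q' = (-0.6942, -0.0053, 0.7190, -0.0336)
v' = (0.7620, -1.0760, 0.4680)
ω' = (1.0336, -0.7492, 0.6769)

p + v·dt = (-0.9600, 2.6450, 0.6200)
v' = v + a·dt = (0.7620, -1.0760, 0.4680)
angular accel α = (-1.3280, -0.9833, -2.4620)
ω + α·dt = (1.0336, -0.7492, 0.6769)
q⊗(0,ω) = (0.4949749, -0.2121321, 0.4949749, -1.3435033)
q' = normalize(q + ½dt·q⊗(0,ω)) = (-0.6942, -0.0053, 0.7190, -0.0336)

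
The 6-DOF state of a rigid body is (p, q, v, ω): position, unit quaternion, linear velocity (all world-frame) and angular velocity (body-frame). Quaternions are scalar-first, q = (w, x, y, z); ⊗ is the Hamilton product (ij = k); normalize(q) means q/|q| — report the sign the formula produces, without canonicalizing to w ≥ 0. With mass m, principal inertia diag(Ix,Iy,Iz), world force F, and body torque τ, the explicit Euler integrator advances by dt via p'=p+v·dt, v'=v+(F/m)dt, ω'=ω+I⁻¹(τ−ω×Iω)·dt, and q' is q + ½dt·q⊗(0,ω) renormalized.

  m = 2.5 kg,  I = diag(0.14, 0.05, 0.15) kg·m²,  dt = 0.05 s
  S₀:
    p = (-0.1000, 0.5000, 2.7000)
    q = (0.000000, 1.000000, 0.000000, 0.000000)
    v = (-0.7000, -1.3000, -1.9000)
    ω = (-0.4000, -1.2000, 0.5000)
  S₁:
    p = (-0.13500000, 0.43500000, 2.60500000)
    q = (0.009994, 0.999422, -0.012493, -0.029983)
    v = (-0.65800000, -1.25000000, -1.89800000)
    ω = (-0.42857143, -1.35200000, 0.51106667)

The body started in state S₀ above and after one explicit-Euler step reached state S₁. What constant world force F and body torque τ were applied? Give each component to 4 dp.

F = (2.1000, 2.5000, 0.1000)
τ = (-0.1400, -0.1500, -0.0100)

velocity change Δv = (0.04200000, 0.05000000, 0.00200000)
F = m·Δv/dt = (2.1000, 2.5000, 0.1000)
ω₁ − ω₀ = (-0.02857143, -0.15200000, 0.01106667)
precession coupling = (-0.0600, 0.0020, -0.0432)
applied torque τ = (-0.1400, -0.1500, -0.0100)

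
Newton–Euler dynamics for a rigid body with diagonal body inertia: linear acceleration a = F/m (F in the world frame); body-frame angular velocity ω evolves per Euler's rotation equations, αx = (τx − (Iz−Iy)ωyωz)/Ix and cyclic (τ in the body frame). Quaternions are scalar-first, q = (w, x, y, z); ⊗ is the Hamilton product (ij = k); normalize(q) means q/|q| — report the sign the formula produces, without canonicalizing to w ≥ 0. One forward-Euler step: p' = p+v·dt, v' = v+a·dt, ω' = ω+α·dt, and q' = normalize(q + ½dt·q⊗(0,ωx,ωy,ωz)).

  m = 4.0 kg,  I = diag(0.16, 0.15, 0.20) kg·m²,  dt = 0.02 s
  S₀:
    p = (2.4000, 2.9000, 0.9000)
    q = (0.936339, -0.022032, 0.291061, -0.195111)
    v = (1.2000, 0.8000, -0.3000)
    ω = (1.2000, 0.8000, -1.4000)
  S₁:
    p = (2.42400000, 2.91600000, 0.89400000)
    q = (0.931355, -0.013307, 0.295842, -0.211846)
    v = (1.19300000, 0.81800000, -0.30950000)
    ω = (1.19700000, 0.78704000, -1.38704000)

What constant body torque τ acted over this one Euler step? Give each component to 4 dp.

τ = (-0.0800, -0.0300, 0.1200)

ω₁ − ω₀ = (-0.00300000, -0.01296000, 0.01296000)
gyro term ω₀×Iω₀ = (-0.0560, 0.0672, -0.0096)
τ = I·(Δω/dt) + ω₀×(Iω₀) = (-0.0800, -0.0300, 0.1200)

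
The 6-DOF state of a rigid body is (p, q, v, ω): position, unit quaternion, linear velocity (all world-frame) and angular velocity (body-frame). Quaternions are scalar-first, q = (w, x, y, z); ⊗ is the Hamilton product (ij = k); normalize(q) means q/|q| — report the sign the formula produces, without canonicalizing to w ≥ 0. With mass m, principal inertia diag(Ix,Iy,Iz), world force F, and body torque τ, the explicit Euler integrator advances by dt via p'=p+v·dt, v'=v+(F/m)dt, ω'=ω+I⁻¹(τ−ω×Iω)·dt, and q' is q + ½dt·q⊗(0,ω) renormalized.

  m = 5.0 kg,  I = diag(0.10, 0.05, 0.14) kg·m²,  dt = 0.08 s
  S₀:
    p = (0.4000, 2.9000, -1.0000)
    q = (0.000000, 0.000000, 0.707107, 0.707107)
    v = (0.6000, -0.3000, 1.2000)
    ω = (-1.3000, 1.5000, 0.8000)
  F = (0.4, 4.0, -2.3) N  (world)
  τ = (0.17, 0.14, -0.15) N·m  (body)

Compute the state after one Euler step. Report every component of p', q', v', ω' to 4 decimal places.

precession coupling ω×(Iω) = (0.1080, 0.0416, 0.0975)
angular accel α = (0.6200, 1.9680, -1.7679)
ω + α·dt = (-1.2504, 1.6574, 0.6586)
q⊗(0,ω) = (-1.6263461, -0.4949749, -0.9192391, 0.9192391)
q + ½dt·q⊗(0,ω), renormalized = (-0.0648, -0.0197, 0.6679, 0.7412)
linear accel F/m = (0.0800, 0.8000, -0.4600)
new position p' = (0.4480, 2.8760, -0.9040)
v + (F/m)dt = (0.6064, -0.2360, 1.1632)

p' = (0.4480, 2.8760, -0.9040)
q' = (-0.0648, -0.0197, 0.6679, 0.7412)
v' = (0.6064, -0.2360, 1.1632)
ω' = (-1.2504, 1.6574, 0.6586)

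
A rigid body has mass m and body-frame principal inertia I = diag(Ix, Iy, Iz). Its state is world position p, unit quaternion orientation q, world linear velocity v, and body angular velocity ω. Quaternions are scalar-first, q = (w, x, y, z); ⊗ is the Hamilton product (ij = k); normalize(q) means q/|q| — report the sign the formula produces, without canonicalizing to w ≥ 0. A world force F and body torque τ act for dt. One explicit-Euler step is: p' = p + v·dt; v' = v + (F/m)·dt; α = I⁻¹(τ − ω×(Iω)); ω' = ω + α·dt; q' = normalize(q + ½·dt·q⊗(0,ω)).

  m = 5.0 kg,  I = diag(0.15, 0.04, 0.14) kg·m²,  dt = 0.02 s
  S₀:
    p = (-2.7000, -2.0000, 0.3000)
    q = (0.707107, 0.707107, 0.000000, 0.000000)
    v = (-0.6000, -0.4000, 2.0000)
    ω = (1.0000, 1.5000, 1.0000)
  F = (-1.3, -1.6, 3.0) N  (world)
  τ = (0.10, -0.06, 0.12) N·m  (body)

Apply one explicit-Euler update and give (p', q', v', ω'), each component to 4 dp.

linear accel F/m = (-0.2600, -0.3200, 0.6000)
p + v·dt = (-2.7120, -2.0080, 0.3400)
v' = v + a·dt = (-0.6052, -0.4064, 2.0120)
α = I⁻¹(τ − ω×Iω) = (-0.3333, -1.7500, 2.0357)
ω + α·dt = (0.9933, 1.4650, 1.0407)
2q̇ = q⊗(0,ω) = (-0.7071070, 0.7071070, 0.3535535, 1.7677675)
q + ½dt·q⊗(0,ω), renormalized = (0.6999, 0.7140, 0.0035, 0.0177)

p' = (-2.7120, -2.0080, 0.3400)
q' = (0.6999, 0.7140, 0.0035, 0.0177)
v' = (-0.6052, -0.4064, 2.0120)
ω' = (0.9933, 1.4650, 1.0407)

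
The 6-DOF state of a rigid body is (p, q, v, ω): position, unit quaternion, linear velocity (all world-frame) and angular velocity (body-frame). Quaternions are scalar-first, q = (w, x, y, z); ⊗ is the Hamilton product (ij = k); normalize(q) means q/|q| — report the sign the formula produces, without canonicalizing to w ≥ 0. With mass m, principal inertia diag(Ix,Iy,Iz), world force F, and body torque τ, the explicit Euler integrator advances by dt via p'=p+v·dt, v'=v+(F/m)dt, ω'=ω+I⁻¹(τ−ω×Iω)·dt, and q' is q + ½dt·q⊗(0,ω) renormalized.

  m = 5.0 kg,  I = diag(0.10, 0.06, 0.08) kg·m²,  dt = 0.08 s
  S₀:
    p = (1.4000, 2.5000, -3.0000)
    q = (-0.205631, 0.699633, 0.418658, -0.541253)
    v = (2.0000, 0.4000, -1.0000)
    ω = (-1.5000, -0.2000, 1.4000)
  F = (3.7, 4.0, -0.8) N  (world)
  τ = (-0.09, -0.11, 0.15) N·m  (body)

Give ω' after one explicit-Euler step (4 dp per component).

ω' = (-1.5675, -0.2907, 1.5620)

precession coupling ω×(Iω) = (-0.0056, -0.0420, -0.0120)
α = I⁻¹(τ − ω×Iω) = (-0.8440, -1.1333, 2.0250)
ω' = ω + α·dt = (-1.5675, -0.2907, 1.5620)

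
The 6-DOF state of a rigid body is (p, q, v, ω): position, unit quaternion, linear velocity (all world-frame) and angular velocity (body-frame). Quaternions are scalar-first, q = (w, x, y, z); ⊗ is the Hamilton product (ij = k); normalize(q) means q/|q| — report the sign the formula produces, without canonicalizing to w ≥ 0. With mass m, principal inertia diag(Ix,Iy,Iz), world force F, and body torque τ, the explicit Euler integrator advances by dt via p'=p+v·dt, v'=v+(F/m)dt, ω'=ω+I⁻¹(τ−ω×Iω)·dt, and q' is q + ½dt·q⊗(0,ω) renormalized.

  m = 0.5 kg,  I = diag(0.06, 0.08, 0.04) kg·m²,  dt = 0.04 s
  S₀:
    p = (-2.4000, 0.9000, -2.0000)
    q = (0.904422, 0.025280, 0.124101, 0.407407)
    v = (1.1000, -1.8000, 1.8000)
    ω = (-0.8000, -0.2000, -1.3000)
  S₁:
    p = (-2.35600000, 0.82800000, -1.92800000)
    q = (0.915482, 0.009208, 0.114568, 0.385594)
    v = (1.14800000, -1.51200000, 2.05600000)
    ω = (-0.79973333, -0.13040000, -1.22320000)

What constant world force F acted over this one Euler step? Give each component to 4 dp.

velocity change Δv = (0.04800000, 0.28800000, 0.25600000)
m·(v₁−v₀)/dt = (0.6000, 3.6000, 3.2000)

F = (0.6000, 3.6000, 3.2000)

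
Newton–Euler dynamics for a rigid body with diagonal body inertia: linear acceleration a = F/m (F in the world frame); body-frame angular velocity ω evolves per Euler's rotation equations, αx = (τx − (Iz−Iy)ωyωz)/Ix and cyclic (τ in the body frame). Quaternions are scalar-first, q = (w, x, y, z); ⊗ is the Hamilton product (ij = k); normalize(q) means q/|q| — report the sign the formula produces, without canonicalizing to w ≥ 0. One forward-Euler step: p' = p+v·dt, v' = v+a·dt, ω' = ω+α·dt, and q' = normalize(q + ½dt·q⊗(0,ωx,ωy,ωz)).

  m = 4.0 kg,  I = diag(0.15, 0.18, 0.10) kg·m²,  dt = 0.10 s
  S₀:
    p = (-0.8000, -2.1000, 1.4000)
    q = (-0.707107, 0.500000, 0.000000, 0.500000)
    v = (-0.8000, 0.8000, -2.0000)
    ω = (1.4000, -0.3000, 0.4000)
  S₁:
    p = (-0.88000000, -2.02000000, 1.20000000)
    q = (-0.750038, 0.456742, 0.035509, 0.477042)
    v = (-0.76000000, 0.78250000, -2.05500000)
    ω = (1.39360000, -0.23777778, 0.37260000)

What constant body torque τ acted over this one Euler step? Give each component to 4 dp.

τ = (0.0000, 0.1400, -0.0400)

ω₁ − ω₀ = (-0.00640000, 0.06222222, -0.02740000)
gyro term ω₀×Iω₀ = (0.0096, 0.0280, -0.0126)
τ = I·(Δω/dt) + ω₀×(Iω₀) = (0.0000, 0.1400, -0.0400)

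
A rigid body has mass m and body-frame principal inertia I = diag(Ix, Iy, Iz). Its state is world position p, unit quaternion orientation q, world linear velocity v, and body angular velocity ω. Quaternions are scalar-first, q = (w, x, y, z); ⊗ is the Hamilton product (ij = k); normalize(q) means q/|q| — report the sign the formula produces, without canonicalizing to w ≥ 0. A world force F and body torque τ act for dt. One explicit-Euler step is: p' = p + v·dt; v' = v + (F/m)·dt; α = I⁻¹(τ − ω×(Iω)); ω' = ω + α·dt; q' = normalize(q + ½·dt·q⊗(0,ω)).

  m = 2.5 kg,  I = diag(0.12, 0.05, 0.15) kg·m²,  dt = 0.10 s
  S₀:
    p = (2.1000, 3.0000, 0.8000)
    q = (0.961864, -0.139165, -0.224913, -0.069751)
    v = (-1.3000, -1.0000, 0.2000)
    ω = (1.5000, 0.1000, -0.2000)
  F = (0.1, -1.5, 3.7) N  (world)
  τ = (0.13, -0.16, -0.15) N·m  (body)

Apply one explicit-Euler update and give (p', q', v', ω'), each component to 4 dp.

p' = (1.9700, 2.9000, 0.8200)
q' = (0.9699, -0.0642, -0.2261, -0.0630)
v' = (-1.2960, -1.0600, 0.3480)
ω' = (1.6100, -0.2380, -0.2930)

ω×(Iω) gyroscopic = (-0.0020, 0.0090, -0.0105)
α = I⁻¹(τ − ω×Iω) = (1.1000, -3.3800, -0.9300)
ω' = ω + α·dt = (1.6100, -0.2380, -0.2930)
Hamilton product q⊗(0,ω) = (0.2172886, 1.4947537, -0.0362731, 0.1310802)
q + ½dt·q⊗(0,ω), renormalized = (0.9699, -0.0642, -0.2261, -0.0630)
a = (0.0400, -0.6000, 1.4800)
p + v·dt = (1.9700, 2.9000, 0.8200)
v' = v + a·dt = (-1.2960, -1.0600, 0.3480)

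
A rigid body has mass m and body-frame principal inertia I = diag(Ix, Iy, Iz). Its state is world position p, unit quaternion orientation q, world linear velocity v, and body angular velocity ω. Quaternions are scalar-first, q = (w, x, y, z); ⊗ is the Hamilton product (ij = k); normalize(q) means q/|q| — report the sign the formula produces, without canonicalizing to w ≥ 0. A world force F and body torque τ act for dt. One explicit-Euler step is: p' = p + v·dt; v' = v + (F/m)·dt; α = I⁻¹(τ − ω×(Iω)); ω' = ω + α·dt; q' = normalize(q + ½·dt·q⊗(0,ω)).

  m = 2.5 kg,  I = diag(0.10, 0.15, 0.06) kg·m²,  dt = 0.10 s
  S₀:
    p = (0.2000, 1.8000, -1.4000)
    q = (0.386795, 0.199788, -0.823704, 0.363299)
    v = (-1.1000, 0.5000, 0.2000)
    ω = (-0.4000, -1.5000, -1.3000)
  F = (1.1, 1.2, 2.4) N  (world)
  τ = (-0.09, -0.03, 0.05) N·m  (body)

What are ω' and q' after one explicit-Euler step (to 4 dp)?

angular accel α = (0.8550, -0.3387, 0.3333)
ω' = ω + α·dt = (-0.3145, -1.5339, -1.2667)
Hamilton product q⊗(0,ω) = (-0.6833521, 1.4610457, -0.4657877, -1.1319971)
q' = normalize(q + ½dt·q⊗(0,ω)) = (0.3508, 0.2715, -0.8427, 0.3051)

ω' = (-0.3145, -1.5339, -1.2667)
q' = (0.3508, 0.2715, -0.8427, 0.3051)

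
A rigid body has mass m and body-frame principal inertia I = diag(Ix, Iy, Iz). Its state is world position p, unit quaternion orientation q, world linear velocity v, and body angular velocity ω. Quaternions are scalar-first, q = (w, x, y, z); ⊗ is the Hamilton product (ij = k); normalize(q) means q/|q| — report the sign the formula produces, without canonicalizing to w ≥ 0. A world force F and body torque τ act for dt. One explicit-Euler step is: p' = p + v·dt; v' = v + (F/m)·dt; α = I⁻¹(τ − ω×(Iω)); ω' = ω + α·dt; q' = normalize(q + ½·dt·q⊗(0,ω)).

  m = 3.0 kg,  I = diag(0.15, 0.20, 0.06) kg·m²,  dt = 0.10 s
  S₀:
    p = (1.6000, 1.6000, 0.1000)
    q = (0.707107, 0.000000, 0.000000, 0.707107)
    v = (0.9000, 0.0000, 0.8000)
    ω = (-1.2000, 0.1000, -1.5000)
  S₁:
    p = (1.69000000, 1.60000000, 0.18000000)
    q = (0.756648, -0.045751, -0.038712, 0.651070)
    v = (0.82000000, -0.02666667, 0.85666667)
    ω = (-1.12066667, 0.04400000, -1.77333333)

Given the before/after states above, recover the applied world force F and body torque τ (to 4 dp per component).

v₁ − v₀ = (-0.08000000, -0.02666667, 0.05666667)
applied force F = (-2.4000, -0.8000, 1.7000)
Δω = ω₁−ω₀ = (0.07933333, -0.05600000, -0.27333333)
gyro term ω₀×Iω₀ = (0.0210, 0.1620, -0.0060)
applied torque τ = (0.1400, 0.0500, -0.1700)

F = (-2.4000, -0.8000, 1.7000)
τ = (0.1400, 0.0500, -0.1700)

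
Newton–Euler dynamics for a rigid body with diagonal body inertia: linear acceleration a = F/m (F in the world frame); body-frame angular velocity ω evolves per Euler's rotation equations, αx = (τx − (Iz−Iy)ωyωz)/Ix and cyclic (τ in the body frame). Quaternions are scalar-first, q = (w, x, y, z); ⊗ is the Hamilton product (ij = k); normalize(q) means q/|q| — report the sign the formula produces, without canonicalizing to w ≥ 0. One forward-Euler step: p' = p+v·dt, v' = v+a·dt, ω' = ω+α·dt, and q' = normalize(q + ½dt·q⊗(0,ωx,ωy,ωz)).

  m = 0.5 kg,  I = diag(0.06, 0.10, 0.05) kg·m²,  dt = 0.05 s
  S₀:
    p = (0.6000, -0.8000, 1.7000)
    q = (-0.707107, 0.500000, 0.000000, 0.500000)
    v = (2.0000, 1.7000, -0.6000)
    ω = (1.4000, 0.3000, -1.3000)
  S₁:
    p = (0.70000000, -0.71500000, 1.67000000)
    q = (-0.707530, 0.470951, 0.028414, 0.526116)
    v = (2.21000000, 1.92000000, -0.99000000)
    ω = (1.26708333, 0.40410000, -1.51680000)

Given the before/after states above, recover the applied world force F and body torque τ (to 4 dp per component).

F = (2.1000, 2.2000, -3.9000)
τ = (-0.1400, 0.1900, -0.2000)

ω₁ − ω₀ = (-0.13291667, 0.10410000, -0.21680000)
gyro term ω₀×Iω₀ = (0.0195, -0.0182, 0.0168)
τ = I·(Δω/dt) + ω₀×(Iω₀) = (-0.1400, 0.1900, -0.2000)
v₁ − v₀ = (0.21000000, 0.22000000, -0.39000000)
applied force F = (2.1000, 2.2000, -3.9000)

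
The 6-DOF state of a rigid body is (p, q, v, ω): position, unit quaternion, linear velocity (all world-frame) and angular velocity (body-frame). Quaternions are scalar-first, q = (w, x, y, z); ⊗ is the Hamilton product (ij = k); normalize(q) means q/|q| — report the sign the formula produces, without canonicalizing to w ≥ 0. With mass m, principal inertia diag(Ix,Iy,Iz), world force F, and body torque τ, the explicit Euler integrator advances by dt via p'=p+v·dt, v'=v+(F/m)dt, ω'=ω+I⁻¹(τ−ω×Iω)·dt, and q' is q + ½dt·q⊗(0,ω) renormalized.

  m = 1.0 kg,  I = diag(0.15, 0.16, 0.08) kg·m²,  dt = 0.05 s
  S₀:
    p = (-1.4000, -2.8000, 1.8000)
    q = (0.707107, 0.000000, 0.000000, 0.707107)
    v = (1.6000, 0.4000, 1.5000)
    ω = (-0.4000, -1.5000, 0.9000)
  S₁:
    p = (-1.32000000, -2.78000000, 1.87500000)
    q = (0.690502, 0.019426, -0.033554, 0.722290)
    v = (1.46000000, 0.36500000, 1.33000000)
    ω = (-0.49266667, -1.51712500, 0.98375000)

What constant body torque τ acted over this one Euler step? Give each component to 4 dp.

τ = (-0.1700, -0.0800, 0.1400)

rate change Δω = (-0.09266667, -0.01712500, 0.08375000)
precession coupling = (0.1080, -0.0252, 0.0060)
applied torque τ = (-0.1700, -0.0800, 0.1400)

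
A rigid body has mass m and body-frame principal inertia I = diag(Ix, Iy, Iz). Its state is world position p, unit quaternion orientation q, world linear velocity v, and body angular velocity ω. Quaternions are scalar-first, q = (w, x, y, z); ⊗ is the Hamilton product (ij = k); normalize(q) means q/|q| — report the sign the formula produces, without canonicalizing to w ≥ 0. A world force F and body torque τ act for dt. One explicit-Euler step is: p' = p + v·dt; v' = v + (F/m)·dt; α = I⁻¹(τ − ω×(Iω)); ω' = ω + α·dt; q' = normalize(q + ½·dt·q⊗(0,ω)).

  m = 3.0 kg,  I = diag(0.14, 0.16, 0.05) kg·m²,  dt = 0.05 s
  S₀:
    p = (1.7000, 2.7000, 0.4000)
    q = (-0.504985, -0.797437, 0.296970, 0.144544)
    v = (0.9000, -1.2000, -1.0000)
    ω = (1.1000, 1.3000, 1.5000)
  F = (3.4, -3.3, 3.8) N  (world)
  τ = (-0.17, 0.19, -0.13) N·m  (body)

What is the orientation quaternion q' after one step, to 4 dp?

q' = (-0.4973, -0.8036, 0.3139, 0.0914)

2q̇ = q⊗(0,ω) = (0.2743037, -0.2979357, 0.6986734, -2.1208126)
updated quaternion q' = (-0.4973, -0.8036, 0.3139, 0.0914)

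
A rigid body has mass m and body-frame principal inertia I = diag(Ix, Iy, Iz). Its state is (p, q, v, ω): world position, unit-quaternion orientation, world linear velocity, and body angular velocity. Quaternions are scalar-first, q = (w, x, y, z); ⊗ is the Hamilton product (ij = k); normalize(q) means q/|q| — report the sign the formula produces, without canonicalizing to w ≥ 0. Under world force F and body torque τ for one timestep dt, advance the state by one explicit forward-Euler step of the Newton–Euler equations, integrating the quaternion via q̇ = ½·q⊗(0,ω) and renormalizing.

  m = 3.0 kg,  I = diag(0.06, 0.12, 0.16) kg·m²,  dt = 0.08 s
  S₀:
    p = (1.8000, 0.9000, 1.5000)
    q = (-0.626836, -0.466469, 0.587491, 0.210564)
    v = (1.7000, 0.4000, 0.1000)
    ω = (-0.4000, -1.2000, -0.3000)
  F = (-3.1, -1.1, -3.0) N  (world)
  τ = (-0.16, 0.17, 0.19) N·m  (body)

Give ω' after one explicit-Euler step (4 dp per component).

precession coupling ω×(Iω) = (0.0144, -0.0120, 0.0288)
α = I⁻¹(τ − ω×Iω) = (-2.9067, 1.5167, 1.0075)
ω + α·dt = (-0.6325, -1.0787, -0.2194)

ω' = (-0.6325, -1.0787, -0.2194)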